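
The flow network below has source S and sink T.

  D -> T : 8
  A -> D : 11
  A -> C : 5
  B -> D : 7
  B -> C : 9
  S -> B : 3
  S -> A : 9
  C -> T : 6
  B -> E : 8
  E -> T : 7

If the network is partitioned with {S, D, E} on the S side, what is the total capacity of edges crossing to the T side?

27

Edges leaving {S, D, E}: S→A (9), S→B (3), D→T (8), E→T (7).
Cut capacity = 9 + 3 + 8 + 7 = 27.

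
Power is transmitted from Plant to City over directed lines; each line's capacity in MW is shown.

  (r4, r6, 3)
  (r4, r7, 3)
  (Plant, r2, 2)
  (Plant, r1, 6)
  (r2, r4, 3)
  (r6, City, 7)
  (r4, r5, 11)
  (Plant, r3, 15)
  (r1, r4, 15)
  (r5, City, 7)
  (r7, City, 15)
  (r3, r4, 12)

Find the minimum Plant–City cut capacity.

Augment Plant→r1→r4→r5→City: bottleneck 6, flow now 6.
Augment Plant→r2→r4→r5→City: bottleneck 1, flow now 7.
Augment Plant→r2→r4→r6→City: bottleneck 1, flow now 8.
Augment Plant→r3→r4→r6→City: bottleneck 2, flow now 10.
Augment Plant→r3→r4→r7→City: bottleneck 3, flow now 13.
No augmenting path remains; maximum flow = 13.
By max-flow min-cut, the minimum cut capacity equals the max flow.
In the residual graph, reachable from Plant: {Plant, r1, r2, r3, r4, r5}.
Min-cut edges: r4→r6 (3), r4→r7 (3), r5→City (7); capacity 3 + 3 + 7 = 13.

13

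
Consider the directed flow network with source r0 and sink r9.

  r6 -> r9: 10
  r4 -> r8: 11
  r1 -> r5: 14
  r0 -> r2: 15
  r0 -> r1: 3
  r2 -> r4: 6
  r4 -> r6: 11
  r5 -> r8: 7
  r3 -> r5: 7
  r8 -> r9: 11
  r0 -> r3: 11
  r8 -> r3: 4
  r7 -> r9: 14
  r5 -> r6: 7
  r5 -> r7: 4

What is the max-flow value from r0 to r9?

16

Augment r0→r1→r5→r6→r9: bottleneck 3, flow now 3.
Augment r0→r2→r4→r6→r9: bottleneck 6, flow now 9.
Augment r0→r3→r5→r6→r9: bottleneck 1, flow now 10.
Augment r0→r3→r5→r7→r9: bottleneck 4, flow now 14.
Augment r0→r3→r5→r8→r9: bottleneck 2, flow now 16.
No augmenting path remains; maximum flow = 16.
In the residual graph, reachable from r0: {r0, r2, r3}.
Min-cut edges: r0→r1 (3), r2→r4 (6), r3→r5 (7); capacity 3 + 6 + 7 = 16.
This cut is saturated, so no flow can exceed 16.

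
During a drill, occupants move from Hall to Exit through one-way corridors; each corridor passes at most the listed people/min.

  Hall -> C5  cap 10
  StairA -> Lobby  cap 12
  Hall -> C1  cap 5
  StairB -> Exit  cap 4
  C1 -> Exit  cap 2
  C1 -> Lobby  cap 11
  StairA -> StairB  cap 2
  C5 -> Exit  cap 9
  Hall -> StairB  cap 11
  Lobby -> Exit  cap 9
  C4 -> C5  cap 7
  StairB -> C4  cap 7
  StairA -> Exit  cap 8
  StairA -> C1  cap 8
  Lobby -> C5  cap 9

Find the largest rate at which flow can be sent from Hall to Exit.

Augment Hall→StairB→Exit: bottleneck 4, flow now 4.
Augment Hall→C1→Exit: bottleneck 2, flow now 6.
Augment Hall→C5→Exit: bottleneck 9, flow now 15.
Augment Hall→C1→Lobby→Exit: bottleneck 3, flow now 18.
No augmenting path remains; maximum flow = 18.
In the residual graph, reachable from Hall: {Hall, StairB, C4, C5}.
Min-cut edges: Hall→C1 (5), StairB→Exit (4), C5→Exit (9); capacity 5 + 4 + 9 = 18.
This cut is saturated, so no flow can exceed 18.

18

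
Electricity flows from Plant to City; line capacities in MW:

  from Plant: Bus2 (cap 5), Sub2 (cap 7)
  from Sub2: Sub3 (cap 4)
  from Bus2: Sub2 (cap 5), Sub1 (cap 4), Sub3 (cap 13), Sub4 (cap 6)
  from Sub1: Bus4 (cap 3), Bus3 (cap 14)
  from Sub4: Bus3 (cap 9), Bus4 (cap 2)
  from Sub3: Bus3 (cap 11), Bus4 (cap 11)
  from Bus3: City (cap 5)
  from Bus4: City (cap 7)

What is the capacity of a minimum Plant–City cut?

9

Augment Plant→Sub2→Sub3→Bus3→City: bottleneck 4, flow now 4.
Augment Plant→Bus2→Sub1→Bus3→City: bottleneck 1, flow now 5.
Augment Plant→Bus2→Sub1→Bus4→City: bottleneck 3, flow now 8.
Augment Plant→Bus2→Sub4→Bus4→City: bottleneck 1, flow now 9.
No augmenting path remains; maximum flow = 9.
By max-flow min-cut, the minimum cut capacity equals the max flow.
In the residual graph, reachable from Plant: {Plant, Sub2}.
Min-cut edges: Plant→Bus2 (5), Sub2→Sub3 (4); capacity 5 + 4 = 9.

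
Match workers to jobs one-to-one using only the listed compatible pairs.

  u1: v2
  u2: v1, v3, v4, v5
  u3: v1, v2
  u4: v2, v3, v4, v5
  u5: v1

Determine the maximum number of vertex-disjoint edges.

4

Unit-capacity flow: source→left, listed edges, right→sink; max matching = max flow.
Augmenting path u1→v2 (+1); matched 1.
Augmenting path u2→v1 (+1); matched 2.
Augmenting path u4→v3 (+1); matched 3.
Augmenting path u3→v1→u2→v4 (+1); matched 4.
No augmenting path remains; maximum matching = 4.
König certificate: {u2, u4, v1, v2} is a vertex cover of size 4 (every listed pair touches it), so no matching can be larger.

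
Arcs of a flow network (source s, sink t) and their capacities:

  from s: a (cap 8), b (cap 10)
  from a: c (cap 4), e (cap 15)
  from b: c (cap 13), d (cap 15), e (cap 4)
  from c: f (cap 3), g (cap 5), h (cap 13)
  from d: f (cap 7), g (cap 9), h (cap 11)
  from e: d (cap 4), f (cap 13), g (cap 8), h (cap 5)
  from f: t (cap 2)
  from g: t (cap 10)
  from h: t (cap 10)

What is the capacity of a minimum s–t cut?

Augment s→a→c→f→t: bottleneck 2, flow now 2.
Augment s→a→c→g→t: bottleneck 2, flow now 4.
Augment s→a→e→g→t: bottleneck 4, flow now 8.
Augment s→b→c→g→t: bottleneck 3, flow now 11.
Augment s→b→c→h→t: bottleneck 7, flow now 18.
No augmenting path remains; maximum flow = 18.
By max-flow min-cut, the minimum cut capacity equals the max flow.
In the residual graph, reachable from s: {s}.
Min-cut edges: s→a (8), s→b (10); capacity 8 + 10 = 18.

18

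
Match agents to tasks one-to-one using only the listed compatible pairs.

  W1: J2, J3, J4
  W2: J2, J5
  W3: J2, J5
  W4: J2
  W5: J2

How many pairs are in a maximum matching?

Unit-capacity flow: source→left, listed edges, right→sink; max matching = max flow.
Augmenting path W1→J2 (+1); matched 1.
Augmenting path W2→J5 (+1); matched 2.
Augmenting path W3→J2→W1→J3 (+1); matched 3.
No augmenting path remains; maximum matching = 3.
König certificate: {W1, J2, J5} is a vertex cover of size 3 (every listed pair touches it), so no matching can be larger.

3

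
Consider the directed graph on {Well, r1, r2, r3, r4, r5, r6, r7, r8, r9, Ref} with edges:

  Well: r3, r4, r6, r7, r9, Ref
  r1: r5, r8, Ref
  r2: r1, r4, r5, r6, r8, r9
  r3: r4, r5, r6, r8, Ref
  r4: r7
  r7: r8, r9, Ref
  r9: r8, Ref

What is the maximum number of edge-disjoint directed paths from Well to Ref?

Assign every edge capacity 1; by Menger, the answer equals the max flow.
Path Well→Ref (+1); total 1.
Path Well→r3→Ref (+1); total 2.
Path Well→r7→Ref (+1); total 3.
Path Well→r9→Ref (+1); total 4.
No residual Well→Ref path; max flow = 4.
Certifying cut of size 4: {Well→Ref, Well→r3, r7→Ref, r9→Ref}.

4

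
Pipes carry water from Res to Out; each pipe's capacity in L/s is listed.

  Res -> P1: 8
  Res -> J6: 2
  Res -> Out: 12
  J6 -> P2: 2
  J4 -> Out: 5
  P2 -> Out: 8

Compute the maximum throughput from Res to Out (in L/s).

Augment Res→Out: bottleneck 12, flow now 12.
Augment Res→J6→P2→Out: bottleneck 2, flow now 14.
No augmenting path remains; maximum flow = 14.
In the residual graph, reachable from Res: {Res, P1}.
Min-cut edges: Res→J6 (2), Res→Out (12); capacity 2 + 12 = 14.
This cut is saturated, so no flow can exceed 14.

14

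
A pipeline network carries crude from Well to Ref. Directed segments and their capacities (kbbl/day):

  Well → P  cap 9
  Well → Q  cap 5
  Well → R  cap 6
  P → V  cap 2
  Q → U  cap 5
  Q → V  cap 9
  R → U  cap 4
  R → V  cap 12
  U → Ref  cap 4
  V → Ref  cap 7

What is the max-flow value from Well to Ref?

11

Augment Well→P→V→Ref: bottleneck 2, flow now 2.
Augment Well→Q→U→Ref: bottleneck 4, flow now 6.
Augment Well→Q→V→Ref: bottleneck 1, flow now 7.
Augment Well→R→V→Ref: bottleneck 4, flow now 11.
No augmenting path remains; maximum flow = 11.
In the residual graph, reachable from Well: {Well, P, Q, R, U, V}.
Min-cut edges: U→Ref (4), V→Ref (7); capacity 4 + 7 = 11.
This cut is saturated, so no flow can exceed 11.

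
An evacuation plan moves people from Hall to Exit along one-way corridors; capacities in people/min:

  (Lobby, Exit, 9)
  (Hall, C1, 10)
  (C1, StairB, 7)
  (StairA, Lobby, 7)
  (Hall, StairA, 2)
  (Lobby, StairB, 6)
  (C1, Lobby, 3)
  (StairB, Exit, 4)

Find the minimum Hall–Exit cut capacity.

9

Augment Hall→C1→Lobby→Exit: bottleneck 3, flow now 3.
Augment Hall→C1→StairB→Exit: bottleneck 4, flow now 7.
Augment Hall→StairA→Lobby→Exit: bottleneck 2, flow now 9.
No augmenting path remains; maximum flow = 9.
By max-flow min-cut, the minimum cut capacity equals the max flow.
In the residual graph, reachable from Hall: {Hall, C1, StairB}.
Min-cut edges: Hall→StairA (2), C1→Lobby (3), StairB→Exit (4); capacity 2 + 3 + 4 = 9.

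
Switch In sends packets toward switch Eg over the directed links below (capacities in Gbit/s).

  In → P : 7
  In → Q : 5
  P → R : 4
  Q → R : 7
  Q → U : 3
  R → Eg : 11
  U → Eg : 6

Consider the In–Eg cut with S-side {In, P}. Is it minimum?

Yes — it is a minimum cut (capacity 9).

Given cut capacity: 5 + 4 = 9.
Augment In→P→R→Eg: bottleneck 4, flow now 4.
Augment In→Q→R→Eg: bottleneck 5, flow now 9.
No augmenting path remains; maximum flow = 9.
Cut capacity 9 equals the max flow, so it is a minimum cut.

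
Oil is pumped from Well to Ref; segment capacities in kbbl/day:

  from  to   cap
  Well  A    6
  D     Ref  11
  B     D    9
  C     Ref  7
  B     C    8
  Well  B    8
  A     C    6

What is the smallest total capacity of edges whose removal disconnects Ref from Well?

14

Augment Well→A→C→Ref: bottleneck 6, flow now 6.
Augment Well→B→C→Ref: bottleneck 1, flow now 7.
Augment Well→B→D→Ref: bottleneck 7, flow now 14.
No augmenting path remains; maximum flow = 14.
By max-flow min-cut, the minimum cut capacity equals the max flow.
In the residual graph, reachable from Well: {Well}.
Min-cut edges: Well→A (6), Well→B (8); capacity 6 + 8 = 14.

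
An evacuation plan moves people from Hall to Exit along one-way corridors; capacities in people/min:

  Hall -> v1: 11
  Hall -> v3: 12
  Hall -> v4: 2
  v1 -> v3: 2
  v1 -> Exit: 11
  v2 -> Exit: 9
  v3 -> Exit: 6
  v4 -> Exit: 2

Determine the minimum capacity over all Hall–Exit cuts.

Augment Hall→v1→Exit: bottleneck 11, flow now 11.
Augment Hall→v3→Exit: bottleneck 6, flow now 17.
Augment Hall→v4→Exit: bottleneck 2, flow now 19.
No augmenting path remains; maximum flow = 19.
By max-flow min-cut, the minimum cut capacity equals the max flow.
In the residual graph, reachable from Hall: {Hall, v3}.
Min-cut edges: Hall→v1 (11), Hall→v4 (2), v3→Exit (6); capacity 11 + 2 + 6 = 19.

19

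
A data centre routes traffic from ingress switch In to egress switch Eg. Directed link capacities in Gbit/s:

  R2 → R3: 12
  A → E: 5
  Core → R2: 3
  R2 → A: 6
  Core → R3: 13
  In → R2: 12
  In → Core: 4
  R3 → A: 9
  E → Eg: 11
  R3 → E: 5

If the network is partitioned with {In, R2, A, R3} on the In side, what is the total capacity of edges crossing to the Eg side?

Edges leaving {In, R2, A, R3}: In→Core (4), A→E (5), R3→E (5).
Cut capacity = 4 + 5 + 5 = 14.

14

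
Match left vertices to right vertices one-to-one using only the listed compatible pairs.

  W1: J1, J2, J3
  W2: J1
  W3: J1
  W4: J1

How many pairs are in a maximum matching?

2

Unit-capacity flow: source→left, listed edges, right→sink; max matching = max flow.
Augmenting path W1→J1 (+1); matched 1.
Augmenting path W2→J1→W1→J2 (+1); matched 2.
No augmenting path remains; maximum matching = 2.
König certificate: {W1, J1} is a vertex cover of size 2 (every listed pair touches it), so no matching can be larger.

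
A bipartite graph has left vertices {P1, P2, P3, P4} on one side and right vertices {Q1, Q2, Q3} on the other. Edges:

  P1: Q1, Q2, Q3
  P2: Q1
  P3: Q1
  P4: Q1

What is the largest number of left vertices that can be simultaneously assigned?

2

Unit-capacity flow: source→left, listed edges, right→sink; max matching = max flow.
Augmenting path P1→Q1 (+1); matched 1.
Augmenting path P2→Q1→P1→Q2 (+1); matched 2.
No augmenting path remains; maximum matching = 2.
König certificate: {P1, Q1} is a vertex cover of size 2 (every listed pair touches it), so no matching can be larger.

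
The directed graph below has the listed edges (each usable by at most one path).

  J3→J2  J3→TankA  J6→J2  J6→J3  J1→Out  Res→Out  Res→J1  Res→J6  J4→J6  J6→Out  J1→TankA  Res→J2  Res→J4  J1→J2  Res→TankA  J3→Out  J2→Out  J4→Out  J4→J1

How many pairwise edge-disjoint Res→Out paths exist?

Assign every edge capacity 1; by Menger, the answer equals the max flow.
Path Res→Out (+1); total 1.
Path Res→J4→Out (+1); total 2.
Path Res→J6→Out (+1); total 3.
Path Res→J1→Out (+1); total 4.
Path Res→J2→Out (+1); total 5.
No residual Res→Out path; max flow = 5.
Certifying cut of size 5: {Res→J1, Res→J2, Res→J4, Res→J6, Res→Out}.

5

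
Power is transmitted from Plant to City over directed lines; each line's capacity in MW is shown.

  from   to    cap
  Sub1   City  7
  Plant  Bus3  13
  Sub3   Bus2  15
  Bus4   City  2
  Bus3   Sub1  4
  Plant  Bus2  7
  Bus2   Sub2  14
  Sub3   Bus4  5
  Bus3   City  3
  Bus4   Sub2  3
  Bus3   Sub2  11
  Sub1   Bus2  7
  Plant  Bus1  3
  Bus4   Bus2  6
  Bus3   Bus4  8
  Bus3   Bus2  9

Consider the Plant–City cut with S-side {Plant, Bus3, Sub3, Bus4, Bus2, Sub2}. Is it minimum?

No — its capacity is 12, but the minimum cut has capacity 9.

Given cut capacity: 3 + 4 + 3 + 2 = 12.
Augment Plant→Bus3→City: bottleneck 3, flow now 3.
Augment Plant→Bus3→Sub1→City: bottleneck 4, flow now 7.
Augment Plant→Bus3→Bus4→City: bottleneck 2, flow now 9.
No augmenting path remains; maximum flow = 9.
In the residual graph, reachable from Plant: {Plant, Bus3, Bus4, Bus1, Bus2, Sub2}.
Min-cut edges: Bus3→Sub1 (4), Bus3→City (3), Bus4→City (2); capacity 4 + 3 + 2 = 9.
Cut capacity 12 exceeds the max flow 9, so it is not minimum.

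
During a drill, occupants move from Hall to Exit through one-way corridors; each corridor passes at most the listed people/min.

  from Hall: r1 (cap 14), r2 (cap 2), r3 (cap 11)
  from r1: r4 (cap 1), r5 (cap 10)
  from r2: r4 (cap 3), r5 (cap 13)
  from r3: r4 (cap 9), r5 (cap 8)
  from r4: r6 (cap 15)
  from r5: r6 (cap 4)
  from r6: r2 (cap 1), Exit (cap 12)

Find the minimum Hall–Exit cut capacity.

12

Augment Hall→r1→r4→r6→Exit: bottleneck 1, flow now 1.
Augment Hall→r1→r5→r6→Exit: bottleneck 4, flow now 5.
Augment Hall→r2→r4→r6→Exit: bottleneck 2, flow now 7.
Augment Hall→r3→r4→r6→Exit: bottleneck 5, flow now 12.
No augmenting path remains; maximum flow = 12.
By max-flow min-cut, the minimum cut capacity equals the max flow.
In the residual graph, reachable from Hall: {Hall, r1, r2, r3, r4, r5, r6}.
Min-cut edges: r6→Exit (12); capacity 12 = 12.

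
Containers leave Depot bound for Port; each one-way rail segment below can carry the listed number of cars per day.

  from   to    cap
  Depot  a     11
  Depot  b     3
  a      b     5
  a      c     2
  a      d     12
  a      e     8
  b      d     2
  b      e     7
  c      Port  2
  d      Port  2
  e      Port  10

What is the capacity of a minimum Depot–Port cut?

Augment Depot→a→c→Port: bottleneck 2, flow now 2.
Augment Depot→a→d→Port: bottleneck 2, flow now 4.
Augment Depot→a→e→Port: bottleneck 7, flow now 11.
Augment Depot→b→e→Port: bottleneck 3, flow now 14.
No augmenting path remains; maximum flow = 14.
By max-flow min-cut, the minimum cut capacity equals the max flow.
In the residual graph, reachable from Depot: {Depot}.
Min-cut edges: Depot→a (11), Depot→b (3); capacity 11 + 3 = 14.

14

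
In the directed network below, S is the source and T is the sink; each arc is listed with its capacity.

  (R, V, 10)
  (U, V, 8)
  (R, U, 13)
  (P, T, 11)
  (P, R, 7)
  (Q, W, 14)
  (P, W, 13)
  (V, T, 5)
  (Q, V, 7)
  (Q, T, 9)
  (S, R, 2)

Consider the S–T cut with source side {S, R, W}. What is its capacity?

Edges leaving {S, R, W}: R→U (13), R→V (10).
Cut capacity = 13 + 10 = 23.

23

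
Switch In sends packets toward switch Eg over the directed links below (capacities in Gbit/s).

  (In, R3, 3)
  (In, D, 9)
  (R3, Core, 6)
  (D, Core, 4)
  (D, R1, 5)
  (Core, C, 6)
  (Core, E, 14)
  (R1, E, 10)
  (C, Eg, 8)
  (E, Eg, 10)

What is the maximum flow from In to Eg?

12

Augment In→R3→Core→C→Eg: bottleneck 3, flow now 3.
Augment In→D→Core→C→Eg: bottleneck 3, flow now 6.
Augment In→D→Core→E→Eg: bottleneck 1, flow now 7.
Augment In→D→R1→E→Eg: bottleneck 5, flow now 12.
No augmenting path remains; maximum flow = 12.
In the residual graph, reachable from In: {In}.
Min-cut edges: In→R3 (3), In→D (9); capacity 3 + 9 = 12.
This cut is saturated, so no flow can exceed 12.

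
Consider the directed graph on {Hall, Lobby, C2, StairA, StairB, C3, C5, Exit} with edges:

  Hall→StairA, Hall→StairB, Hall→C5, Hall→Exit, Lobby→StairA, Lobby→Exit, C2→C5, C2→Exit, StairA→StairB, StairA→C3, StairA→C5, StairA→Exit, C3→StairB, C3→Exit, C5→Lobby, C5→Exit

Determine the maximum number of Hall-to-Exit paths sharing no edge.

Assign every edge capacity 1; by Menger, the answer equals the max flow.
Path Hall→Exit (+1); total 1.
Path Hall→StairA→Exit (+1); total 2.
Path Hall→C5→Exit (+1); total 3.
No residual Hall→Exit path; max flow = 3.
Certifying cut of size 3: {Hall→C5, Hall→Exit, Hall→StairA}.

3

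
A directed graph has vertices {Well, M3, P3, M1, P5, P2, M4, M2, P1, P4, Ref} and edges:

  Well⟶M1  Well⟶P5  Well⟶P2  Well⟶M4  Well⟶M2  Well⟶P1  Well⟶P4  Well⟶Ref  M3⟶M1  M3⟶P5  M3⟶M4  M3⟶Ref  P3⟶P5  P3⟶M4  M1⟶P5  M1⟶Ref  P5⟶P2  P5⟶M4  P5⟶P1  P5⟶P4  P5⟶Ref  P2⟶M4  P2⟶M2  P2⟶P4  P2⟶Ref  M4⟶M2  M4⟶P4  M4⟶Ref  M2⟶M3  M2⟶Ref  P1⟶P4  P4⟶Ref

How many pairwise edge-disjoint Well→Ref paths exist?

7

Assign every edge capacity 1; by Menger, the answer equals the max flow.
Path Well→Ref (+1); total 1.
Path Well→M1→Ref (+1); total 2.
Path Well→P5→Ref (+1); total 3.
Path Well→P2→Ref (+1); total 4.
Path Well→M4→Ref (+1); total 5.
Path Well→M2→Ref (+1); total 6.
Path Well→P4→Ref (+1); total 7.
No residual Well→Ref path; max flow = 7.
Certifying cut of size 7: {P4→Ref, Well→M1, Well→M2, Well→M4, Well→P2, Well→P5, Well→Ref}.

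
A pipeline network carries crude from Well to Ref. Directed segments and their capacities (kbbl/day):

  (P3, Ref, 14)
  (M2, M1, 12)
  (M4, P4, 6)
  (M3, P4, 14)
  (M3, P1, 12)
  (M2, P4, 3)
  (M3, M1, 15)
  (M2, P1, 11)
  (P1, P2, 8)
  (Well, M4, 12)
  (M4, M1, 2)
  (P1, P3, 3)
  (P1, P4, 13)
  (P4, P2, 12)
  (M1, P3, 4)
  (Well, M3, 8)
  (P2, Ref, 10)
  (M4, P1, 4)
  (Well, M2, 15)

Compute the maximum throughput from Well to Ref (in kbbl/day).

17

Augment Well→M4→P4→P2→Ref: bottleneck 6, flow now 6.
Augment Well→M4→M1→P3→Ref: bottleneck 2, flow now 8.
Augment Well→M4→P1→P2→Ref: bottleneck 4, flow now 12.
Augment Well→M2→M1→P3→Ref: bottleneck 2, flow now 14.
Augment Well→M2→P1→P3→Ref: bottleneck 3, flow now 17.
No augmenting path remains; maximum flow = 17.
In the residual graph, reachable from Well: {Well, M4, M2, M3, P4, M1, P1, P2}.
Min-cut edges: M1→P3 (4), P1→P3 (3), P2→Ref (10); capacity 4 + 3 + 10 = 17.
This cut is saturated, so no flow can exceed 17.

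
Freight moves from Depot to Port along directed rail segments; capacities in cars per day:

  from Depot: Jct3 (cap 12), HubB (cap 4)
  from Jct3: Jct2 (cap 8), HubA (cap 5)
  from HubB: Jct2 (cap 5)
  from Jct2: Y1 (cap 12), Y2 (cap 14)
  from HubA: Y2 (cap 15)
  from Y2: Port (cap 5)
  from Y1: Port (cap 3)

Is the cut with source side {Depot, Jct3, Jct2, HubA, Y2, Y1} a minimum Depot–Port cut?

No — its capacity is 12, but the minimum cut has capacity 8.

Given cut capacity: 4 + 5 + 3 = 12.
Augment Depot→Jct3→Jct2→Y2→Port: bottleneck 5, flow now 5.
Augment Depot→Jct3→Jct2→Y1→Port: bottleneck 3, flow now 8.
No augmenting path remains; maximum flow = 8.
In the residual graph, reachable from Depot: {Depot, Jct3, HubB, Jct2, HubA, Y2, Y1}.
Min-cut edges: Y2→Port (5), Y1→Port (3); capacity 5 + 3 = 8.
Cut capacity 12 exceeds the max flow 8, so it is not minimum.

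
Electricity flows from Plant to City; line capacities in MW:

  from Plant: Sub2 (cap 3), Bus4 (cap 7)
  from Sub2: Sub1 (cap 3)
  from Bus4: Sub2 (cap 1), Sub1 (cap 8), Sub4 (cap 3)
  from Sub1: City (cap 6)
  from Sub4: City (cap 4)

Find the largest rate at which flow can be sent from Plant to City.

Augment Plant→Sub2→Sub1→City: bottleneck 3, flow now 3.
Augment Plant→Bus4→Sub1→City: bottleneck 3, flow now 6.
Augment Plant→Bus4→Sub4→City: bottleneck 3, flow now 9.
No augmenting path remains; maximum flow = 9.
In the residual graph, reachable from Plant: {Plant, Sub2, Bus4, Sub1}.
Min-cut edges: Bus4→Sub4 (3), Sub1→City (6); capacity 3 + 6 = 9.
This cut is saturated, so no flow can exceed 9.

9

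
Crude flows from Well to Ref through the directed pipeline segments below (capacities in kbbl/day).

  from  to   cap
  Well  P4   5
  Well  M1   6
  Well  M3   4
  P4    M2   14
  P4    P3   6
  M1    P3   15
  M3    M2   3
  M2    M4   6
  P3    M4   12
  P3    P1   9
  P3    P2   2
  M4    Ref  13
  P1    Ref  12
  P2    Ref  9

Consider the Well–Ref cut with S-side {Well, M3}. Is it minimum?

Given cut capacity: 5 + 6 + 3 = 14.
Augment Well→P4→M2→M4→Ref: bottleneck 5, flow now 5.
Augment Well→M1→P3→M4→Ref: bottleneck 6, flow now 11.
Augment Well→M3→M2→M4→Ref: bottleneck 1, flow now 12.
Augment Well→M3→M2→P4→P3→M4→Ref: bottleneck 1, flow now 13. (uses reverse residual edge)
Augment Well→M3→M2→P4→P3→P1→Ref: bottleneck 1, flow now 14. (uses reverse residual edge)
No augmenting path remains; maximum flow = 14.
Cut capacity 14 equals the max flow, so it is a minimum cut.

Yes — it is a minimum cut (capacity 14).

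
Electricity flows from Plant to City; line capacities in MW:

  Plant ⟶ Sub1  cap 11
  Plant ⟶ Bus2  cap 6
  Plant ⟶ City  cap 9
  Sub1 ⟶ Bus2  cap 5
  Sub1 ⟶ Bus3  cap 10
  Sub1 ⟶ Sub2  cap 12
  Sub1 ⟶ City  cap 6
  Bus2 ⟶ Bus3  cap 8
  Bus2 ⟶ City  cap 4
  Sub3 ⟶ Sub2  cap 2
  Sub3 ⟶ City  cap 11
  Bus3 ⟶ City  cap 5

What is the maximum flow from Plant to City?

24

Augment Plant→City: bottleneck 9, flow now 9.
Augment Plant→Sub1→City: bottleneck 6, flow now 15.
Augment Plant→Bus2→City: bottleneck 4, flow now 19.
Augment Plant→Sub1→Bus3→City: bottleneck 5, flow now 24.
No augmenting path remains; maximum flow = 24.
In the residual graph, reachable from Plant: {Plant, Sub1, Bus2, Bus3, Sub2}.
Min-cut edges: Plant→City (9), Sub1→City (6), Bus2→City (4), Bus3→City (5); capacity 9 + 6 + 4 + 5 = 24.
This cut is saturated, so no flow can exceed 24.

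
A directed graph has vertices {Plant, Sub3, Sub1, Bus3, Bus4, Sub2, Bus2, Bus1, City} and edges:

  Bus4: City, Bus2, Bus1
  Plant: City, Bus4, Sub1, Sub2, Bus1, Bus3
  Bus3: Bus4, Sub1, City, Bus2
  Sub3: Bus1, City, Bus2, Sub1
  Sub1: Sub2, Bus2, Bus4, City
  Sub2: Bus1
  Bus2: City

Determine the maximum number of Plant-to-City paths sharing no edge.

4

Assign every edge capacity 1; by Menger, the answer equals the max flow.
Path Plant→City (+1); total 1.
Path Plant→Sub1→City (+1); total 2.
Path Plant→Bus3→City (+1); total 3.
Path Plant→Bus4→City (+1); total 4.
No residual Plant→City path; max flow = 4.
Certifying cut of size 4: {Plant→Bus3, Plant→Bus4, Plant→City, Plant→Sub1}.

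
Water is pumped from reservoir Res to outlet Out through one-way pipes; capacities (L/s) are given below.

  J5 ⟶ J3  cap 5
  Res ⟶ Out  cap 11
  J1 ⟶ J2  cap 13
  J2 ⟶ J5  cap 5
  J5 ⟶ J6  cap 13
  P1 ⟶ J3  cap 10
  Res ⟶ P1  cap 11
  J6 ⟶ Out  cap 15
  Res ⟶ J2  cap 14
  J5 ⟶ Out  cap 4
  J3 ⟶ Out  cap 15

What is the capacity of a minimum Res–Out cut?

Augment Res→Out: bottleneck 11, flow now 11.
Augment Res→P1→J3→Out: bottleneck 10, flow now 21.
Augment Res→J2→J5→Out: bottleneck 4, flow now 25.
Augment Res→J2→J5→J3→Out: bottleneck 1, flow now 26.
No augmenting path remains; maximum flow = 26.
By max-flow min-cut, the minimum cut capacity equals the max flow.
In the residual graph, reachable from Res: {Res, P1, J2}.
Min-cut edges: Res→Out (11), P1→J3 (10), J2→J5 (5); capacity 11 + 10 + 5 = 26.

26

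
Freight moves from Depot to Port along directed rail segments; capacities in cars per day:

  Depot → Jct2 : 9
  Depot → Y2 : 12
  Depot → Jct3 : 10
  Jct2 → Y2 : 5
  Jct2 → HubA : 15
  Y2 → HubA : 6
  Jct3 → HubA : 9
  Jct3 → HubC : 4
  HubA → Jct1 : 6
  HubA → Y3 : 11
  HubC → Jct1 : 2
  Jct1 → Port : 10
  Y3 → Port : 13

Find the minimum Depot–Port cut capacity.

Augment Depot→Jct2→HubA→Jct1→Port: bottleneck 6, flow now 6.
Augment Depot→Jct2→HubA→Y3→Port: bottleneck 3, flow now 9.
Augment Depot→Y2→HubA→Y3→Port: bottleneck 6, flow now 15.
Augment Depot→Jct3→HubA→Y3→Port: bottleneck 2, flow now 17.
Augment Depot→Jct3→HubC→Jct1→Port: bottleneck 2, flow now 19.
No augmenting path remains; maximum flow = 19.
By max-flow min-cut, the minimum cut capacity equals the max flow.
In the residual graph, reachable from Depot: {Depot, Jct2, Y2, Jct3, HubA, HubC}.
Min-cut edges: HubA→Jct1 (6), HubA→Y3 (11), HubC→Jct1 (2); capacity 6 + 11 + 2 = 19.

19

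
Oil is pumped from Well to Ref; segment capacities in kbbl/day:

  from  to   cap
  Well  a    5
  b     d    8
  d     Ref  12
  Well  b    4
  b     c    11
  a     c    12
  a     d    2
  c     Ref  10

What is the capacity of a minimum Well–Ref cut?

9

Augment Well→a→c→Ref: bottleneck 5, flow now 5.
Augment Well→b→c→Ref: bottleneck 4, flow now 9.
No augmenting path remains; maximum flow = 9.
By max-flow min-cut, the minimum cut capacity equals the max flow.
In the residual graph, reachable from Well: {Well}.
Min-cut edges: Well→a (5), Well→b (4); capacity 5 + 4 = 9.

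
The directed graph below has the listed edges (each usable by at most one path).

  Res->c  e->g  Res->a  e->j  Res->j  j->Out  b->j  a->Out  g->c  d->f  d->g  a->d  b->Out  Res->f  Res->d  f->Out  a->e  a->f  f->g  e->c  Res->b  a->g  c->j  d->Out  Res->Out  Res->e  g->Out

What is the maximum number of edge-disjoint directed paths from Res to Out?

Assign every edge capacity 1; by Menger, the answer equals the max flow.
Path Res→Out (+1); total 1.
Path Res→a→Out (+1); total 2.
Path Res→b→Out (+1); total 3.
Path Res→d→Out (+1); total 4.
Path Res→f→Out (+1); total 5.
Path Res→j→Out (+1); total 6.
Path Res→e→g→Out (+1); total 7.
No residual Res→Out path; max flow = 7.
Certifying cut of size 7: {Res→Out, Res→a, Res→b, Res→d, Res→e, Res→f, j→Out}.

7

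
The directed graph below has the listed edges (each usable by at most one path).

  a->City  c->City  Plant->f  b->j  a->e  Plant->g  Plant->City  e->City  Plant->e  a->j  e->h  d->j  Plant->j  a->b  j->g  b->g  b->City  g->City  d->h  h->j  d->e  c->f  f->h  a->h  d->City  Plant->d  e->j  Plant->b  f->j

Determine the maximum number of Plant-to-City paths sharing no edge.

Assign every edge capacity 1; by Menger, the answer equals the max flow.
Path Plant→City (+1); total 1.
Path Plant→b→City (+1); total 2.
Path Plant→d→City (+1); total 3.
Path Plant→e→City (+1); total 4.
Path Plant→g→City (+1); total 5.
No residual Plant→City path; max flow = 5.
Certifying cut of size 5: {Plant→City, Plant→b, Plant→d, Plant→e, g→City}.

5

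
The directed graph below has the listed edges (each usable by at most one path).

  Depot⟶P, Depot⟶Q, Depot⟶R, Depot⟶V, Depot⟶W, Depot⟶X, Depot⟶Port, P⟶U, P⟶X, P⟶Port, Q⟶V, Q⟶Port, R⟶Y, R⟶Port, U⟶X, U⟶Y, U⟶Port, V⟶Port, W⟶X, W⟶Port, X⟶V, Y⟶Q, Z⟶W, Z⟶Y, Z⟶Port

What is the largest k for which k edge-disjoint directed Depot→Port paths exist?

Assign every edge capacity 1; by Menger, the answer equals the max flow.
Path Depot→Port (+1); total 1.
Path Depot→P→Port (+1); total 2.
Path Depot→Q→Port (+1); total 3.
Path Depot→R→Port (+1); total 4.
Path Depot→V→Port (+1); total 5.
Path Depot→W→Port (+1); total 6.
No residual Depot→Port path; max flow = 6.
Certifying cut of size 6: {Depot→P, Depot→Port, Depot→Q, Depot→R, Depot→W, V→Port}.

6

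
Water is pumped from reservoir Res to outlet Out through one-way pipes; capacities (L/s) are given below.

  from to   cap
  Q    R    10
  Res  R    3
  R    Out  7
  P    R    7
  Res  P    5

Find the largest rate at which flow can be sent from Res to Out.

7

Augment Res→R→Out: bottleneck 3, flow now 3.
Augment Res→P→R→Out: bottleneck 4, flow now 7.
No augmenting path remains; maximum flow = 7.
In the residual graph, reachable from Res: {Res, P, R}.
Min-cut edges: R→Out (7); capacity 7 = 7.
This cut is saturated, so no flow can exceed 7.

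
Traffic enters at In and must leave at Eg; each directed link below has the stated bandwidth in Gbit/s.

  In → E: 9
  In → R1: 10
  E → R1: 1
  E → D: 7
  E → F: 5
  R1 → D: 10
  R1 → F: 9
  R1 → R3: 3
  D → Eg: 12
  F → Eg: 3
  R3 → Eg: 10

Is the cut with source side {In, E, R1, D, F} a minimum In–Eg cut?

Yes — it is a minimum cut (capacity 18).

Given cut capacity: 3 + 12 + 3 = 18.
Augment In→E→D→Eg: bottleneck 7, flow now 7.
Augment In→E→F→Eg: bottleneck 2, flow now 9.
Augment In→R1→D→Eg: bottleneck 5, flow now 14.
Augment In→R1→F→Eg: bottleneck 1, flow now 15.
Augment In→R1→R3→Eg: bottleneck 3, flow now 18.
No augmenting path remains; maximum flow = 18.
Cut capacity 18 equals the max flow, so it is a minimum cut.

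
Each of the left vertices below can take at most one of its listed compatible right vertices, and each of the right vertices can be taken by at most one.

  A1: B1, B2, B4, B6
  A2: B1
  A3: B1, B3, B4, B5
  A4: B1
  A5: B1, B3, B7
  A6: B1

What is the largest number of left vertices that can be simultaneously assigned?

Unit-capacity flow: source→left, listed edges, right→sink; max matching = max flow.
Augmenting path A1→B1 (+1); matched 1.
Augmenting path A3→B3 (+1); matched 2.
Augmenting path A5→B7 (+1); matched 3.
Augmenting path A2→B1→A1→B2 (+1); matched 4.
No augmenting path remains; maximum matching = 4.
König certificate: {A1, A3, A5, B1} is a vertex cover of size 4 (every listed pair touches it), so no matching can be larger.

4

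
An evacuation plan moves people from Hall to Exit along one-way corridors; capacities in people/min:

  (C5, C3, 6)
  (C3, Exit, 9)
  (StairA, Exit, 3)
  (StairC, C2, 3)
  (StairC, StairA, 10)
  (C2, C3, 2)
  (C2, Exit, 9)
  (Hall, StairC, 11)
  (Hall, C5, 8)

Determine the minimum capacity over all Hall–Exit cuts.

Augment Hall→StairC→StairA→Exit: bottleneck 3, flow now 3.
Augment Hall→StairC→C2→Exit: bottleneck 3, flow now 6.
Augment Hall→C5→C3→Exit: bottleneck 6, flow now 12.
No augmenting path remains; maximum flow = 12.
By max-flow min-cut, the minimum cut capacity equals the max flow.
In the residual graph, reachable from Hall: {Hall, StairC, C5, StairA}.
Min-cut edges: StairC→C2 (3), C5→C3 (6), StairA→Exit (3); capacity 3 + 6 + 3 = 12.

12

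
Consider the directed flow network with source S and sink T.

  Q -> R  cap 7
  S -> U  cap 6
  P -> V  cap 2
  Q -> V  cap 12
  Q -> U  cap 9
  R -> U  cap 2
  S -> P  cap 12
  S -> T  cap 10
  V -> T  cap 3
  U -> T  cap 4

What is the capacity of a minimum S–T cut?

16

Augment S→T: bottleneck 10, flow now 10.
Augment S→U→T: bottleneck 4, flow now 14.
Augment S→P→V→T: bottleneck 2, flow now 16.
No augmenting path remains; maximum flow = 16.
By max-flow min-cut, the minimum cut capacity equals the max flow.
In the residual graph, reachable from S: {S, P, U}.
Min-cut edges: S→T (10), P→V (2), U→T (4); capacity 10 + 2 + 4 = 16.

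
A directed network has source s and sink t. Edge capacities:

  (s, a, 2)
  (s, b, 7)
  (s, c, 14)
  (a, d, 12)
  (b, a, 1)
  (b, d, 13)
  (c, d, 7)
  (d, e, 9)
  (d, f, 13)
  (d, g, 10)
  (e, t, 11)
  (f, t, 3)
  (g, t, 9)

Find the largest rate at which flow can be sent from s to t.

Augment s→a→d→e→t: bottleneck 2, flow now 2.
Augment s→b→d→e→t: bottleneck 7, flow now 9.
Augment s→c→d→f→t: bottleneck 3, flow now 12.
Augment s→c→d→g→t: bottleneck 4, flow now 16.
No augmenting path remains; maximum flow = 16.
In the residual graph, reachable from s: {s, c}.
Min-cut edges: s→a (2), s→b (7), c→d (7); capacity 2 + 7 + 7 = 16.
This cut is saturated, so no flow can exceed 16.

16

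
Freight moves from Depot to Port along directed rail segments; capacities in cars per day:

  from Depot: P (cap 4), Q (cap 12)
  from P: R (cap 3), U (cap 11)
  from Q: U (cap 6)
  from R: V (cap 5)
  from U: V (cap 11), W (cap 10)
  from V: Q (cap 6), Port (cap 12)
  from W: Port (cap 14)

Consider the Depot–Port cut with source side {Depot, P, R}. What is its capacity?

Edges leaving {Depot, P, R}: Depot→Q (12), P→U (11), R→V (5).
Cut capacity = 12 + 11 + 5 = 28.

28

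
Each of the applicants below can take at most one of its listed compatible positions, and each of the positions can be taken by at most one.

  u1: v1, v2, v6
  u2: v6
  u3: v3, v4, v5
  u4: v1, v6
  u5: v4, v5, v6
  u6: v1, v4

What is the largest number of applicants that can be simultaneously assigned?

6

Unit-capacity flow: source→left, listed edges, right→sink; max matching = max flow.
Augmenting path u1→v1 (+1); matched 1.
Augmenting path u2→v6 (+1); matched 2.
Augmenting path u3→v3 (+1); matched 3.
Augmenting path u5→v4 (+1); matched 4.
Augmenting path u4→v1→u1→v2 (+1); matched 5.
Augmenting path u6→v4→u5→v5 (+1); matched 6.
No augmenting path remains; maximum matching = 6.
König certificate: {u1, u2, u3, u4, u5, u6} is a vertex cover of size 6 (every listed pair touches it), so no matching can be larger.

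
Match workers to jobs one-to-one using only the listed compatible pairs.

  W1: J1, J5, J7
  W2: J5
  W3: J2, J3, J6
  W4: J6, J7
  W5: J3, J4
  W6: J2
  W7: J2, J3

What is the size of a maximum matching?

Unit-capacity flow: source→left, listed edges, right→sink; max matching = max flow.
Augmenting path W1→J1 (+1); matched 1.
Augmenting path W2→J5 (+1); matched 2.
Augmenting path W3→J2 (+1); matched 3.
Augmenting path W4→J6 (+1); matched 4.
Augmenting path W5→J3 (+1); matched 5.
Augmenting path W7→J3→W5→J4 (+1); matched 6.
Augmenting path W6→J2→W3→J6→W4→J7 (+1); matched 7.
No augmenting path remains; maximum matching = 7.
König certificate: {W1, W2, W3, W4, W5, W6, W7} is a vertex cover of size 7 (every listed pair touches it), so no matching can be larger.

7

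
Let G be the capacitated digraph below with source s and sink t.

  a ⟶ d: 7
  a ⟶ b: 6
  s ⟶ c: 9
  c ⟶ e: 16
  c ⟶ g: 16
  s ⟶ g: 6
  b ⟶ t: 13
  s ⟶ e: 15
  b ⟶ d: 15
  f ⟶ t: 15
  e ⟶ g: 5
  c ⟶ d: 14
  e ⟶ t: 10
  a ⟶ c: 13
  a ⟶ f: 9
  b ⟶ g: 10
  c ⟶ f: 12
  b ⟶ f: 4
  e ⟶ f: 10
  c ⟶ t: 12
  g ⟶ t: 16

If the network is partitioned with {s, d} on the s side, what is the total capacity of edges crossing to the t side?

Edges leaving {s, d}: s→c (9), s→e (15), s→g (6).
Cut capacity = 9 + 15 + 6 = 30.

30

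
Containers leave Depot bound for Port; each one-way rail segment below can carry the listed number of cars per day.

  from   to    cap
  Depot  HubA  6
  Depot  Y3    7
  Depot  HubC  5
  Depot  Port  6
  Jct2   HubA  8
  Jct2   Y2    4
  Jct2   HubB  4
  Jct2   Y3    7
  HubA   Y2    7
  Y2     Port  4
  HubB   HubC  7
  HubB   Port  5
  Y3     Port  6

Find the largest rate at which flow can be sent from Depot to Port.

16

Augment Depot→Port: bottleneck 6, flow now 6.
Augment Depot→Y3→Port: bottleneck 6, flow now 12.
Augment Depot→HubA→Y2→Port: bottleneck 4, flow now 16.
No augmenting path remains; maximum flow = 16.
In the residual graph, reachable from Depot: {Depot, HubA, Y2, Y3, HubC}.
Min-cut edges: Depot→Port (6), Y2→Port (4), Y3→Port (6); capacity 6 + 4 + 6 = 16.
This cut is saturated, so no flow can exceed 16.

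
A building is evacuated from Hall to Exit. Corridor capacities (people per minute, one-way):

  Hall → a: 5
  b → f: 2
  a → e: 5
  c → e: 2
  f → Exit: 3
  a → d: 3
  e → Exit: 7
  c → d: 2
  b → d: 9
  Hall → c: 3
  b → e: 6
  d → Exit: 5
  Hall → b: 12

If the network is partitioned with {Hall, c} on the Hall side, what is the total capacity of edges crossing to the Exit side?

Edges leaving {Hall, c}: Hall→a (5), Hall→b (12), c→d (2), c→e (2).
Cut capacity = 5 + 12 + 2 + 2 = 21.

21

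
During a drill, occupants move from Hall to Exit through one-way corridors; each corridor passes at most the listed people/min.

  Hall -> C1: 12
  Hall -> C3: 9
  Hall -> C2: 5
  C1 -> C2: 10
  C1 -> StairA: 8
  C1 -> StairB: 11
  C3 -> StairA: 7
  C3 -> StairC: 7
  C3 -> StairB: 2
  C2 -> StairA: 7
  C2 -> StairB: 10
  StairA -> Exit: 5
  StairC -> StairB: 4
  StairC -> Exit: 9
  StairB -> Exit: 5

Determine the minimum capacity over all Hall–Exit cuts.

Augment Hall→C1→StairA→Exit: bottleneck 5, flow now 5.
Augment Hall→C1→StairB→Exit: bottleneck 5, flow now 10.
Augment Hall→C3→StairC→Exit: bottleneck 7, flow now 17.
No augmenting path remains; maximum flow = 17.
By max-flow min-cut, the minimum cut capacity equals the max flow.
In the residual graph, reachable from Hall: {Hall, C1, C3, C2, StairA, StairB}.
Min-cut edges: C3→StairC (7), StairA→Exit (5), StairB→Exit (5); capacity 7 + 5 + 5 = 17.

17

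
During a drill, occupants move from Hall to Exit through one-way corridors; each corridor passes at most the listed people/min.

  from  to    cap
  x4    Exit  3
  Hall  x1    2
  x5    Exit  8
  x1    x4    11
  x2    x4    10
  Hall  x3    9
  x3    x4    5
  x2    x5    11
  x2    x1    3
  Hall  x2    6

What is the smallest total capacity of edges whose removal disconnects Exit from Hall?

9

Augment Hall→x1→x4→Exit: bottleneck 2, flow now 2.
Augment Hall→x2→x4→Exit: bottleneck 1, flow now 3.
Augment Hall→x2→x5→Exit: bottleneck 5, flow now 8.
Augment Hall→x3→x4→x2→x5→Exit: bottleneck 1, flow now 9. (uses reverse residual edge)
No augmenting path remains; maximum flow = 9.
By max-flow min-cut, the minimum cut capacity equals the max flow.
In the residual graph, reachable from Hall: {Hall, x1, x3, x4}.
Min-cut edges: Hall→x2 (6), x4→Exit (3); capacity 6 + 3 = 9.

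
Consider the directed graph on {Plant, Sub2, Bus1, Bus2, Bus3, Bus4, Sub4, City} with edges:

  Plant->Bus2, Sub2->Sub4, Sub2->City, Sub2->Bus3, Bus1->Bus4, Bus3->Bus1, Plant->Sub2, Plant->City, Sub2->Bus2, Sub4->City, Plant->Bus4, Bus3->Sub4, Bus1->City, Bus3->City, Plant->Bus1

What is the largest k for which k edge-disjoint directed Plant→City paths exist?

Assign every edge capacity 1; by Menger, the answer equals the max flow.
Path Plant→City (+1); total 1.
Path Plant→Sub2→City (+1); total 2.
Path Plant→Bus1→City (+1); total 3.
No residual Plant→City path; max flow = 3.
Certifying cut of size 3: {Plant→Bus1, Plant→City, Plant→Sub2}.

3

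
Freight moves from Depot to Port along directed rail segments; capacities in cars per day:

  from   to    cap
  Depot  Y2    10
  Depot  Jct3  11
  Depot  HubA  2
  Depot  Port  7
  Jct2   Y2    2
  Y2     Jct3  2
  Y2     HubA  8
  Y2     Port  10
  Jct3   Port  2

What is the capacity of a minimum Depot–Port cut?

19

Augment Depot→Port: bottleneck 7, flow now 7.
Augment Depot→Y2→Port: bottleneck 10, flow now 17.
Augment Depot→Jct3→Port: bottleneck 2, flow now 19.
No augmenting path remains; maximum flow = 19.
By max-flow min-cut, the minimum cut capacity equals the max flow.
In the residual graph, reachable from Depot: {Depot, Jct3, HubA}.
Min-cut edges: Depot→Y2 (10), Depot→Port (7), Jct3→Port (2); capacity 10 + 7 + 2 = 19.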